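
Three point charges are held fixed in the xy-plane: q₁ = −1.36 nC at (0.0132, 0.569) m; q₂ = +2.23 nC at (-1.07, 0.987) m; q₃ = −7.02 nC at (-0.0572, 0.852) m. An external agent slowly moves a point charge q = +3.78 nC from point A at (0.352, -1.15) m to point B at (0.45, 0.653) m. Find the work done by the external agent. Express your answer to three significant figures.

For quasistatic motion the external work equals the change in potential energy: W_ext = qΔV = q(V_B − V_A).
At A: distances to the source charges are 1.75 m, 2.57 m, 2.04 m; V_A = Σ kqᵢ/rᵢ = -30.1 V.
At B: distances to the source charges are 0.445 m, 1.56 m, 0.545 m; V_B = Σ kqᵢ/rᵢ = -130 V.
ΔV = V_B − V_A = -100 V.
W_ext = qΔV = (3.78×10⁻⁹ C)(-100 V) = -3.79×10⁻⁷ J.

-3.79×10⁻⁷ J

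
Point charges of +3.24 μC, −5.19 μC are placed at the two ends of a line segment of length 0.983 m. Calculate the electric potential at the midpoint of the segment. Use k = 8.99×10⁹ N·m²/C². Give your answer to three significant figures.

-3.57×10⁴ V

Electric potential is a scalar, so the contributions from each charge add algebraically: V = Σ kqᵢ/rᵢ.
Each charge is 0.491 m from the midpoint.
V = k[(3.24×10⁻⁶)/(0.491) + (-5.19×10⁻⁶)/(0.491)] = -3.57×10⁴ V.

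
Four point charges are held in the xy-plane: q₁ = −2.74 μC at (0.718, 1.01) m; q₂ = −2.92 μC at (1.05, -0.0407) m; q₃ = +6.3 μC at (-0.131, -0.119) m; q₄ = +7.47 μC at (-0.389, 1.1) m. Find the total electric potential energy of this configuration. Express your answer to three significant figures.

-0.117 J

The assembly work is the sum of pairwise potential energies, U = Σ_{i<j} kqᵢqⱼ/rᵢⱼ.
Pair separations: r₁₂ = 1.10 m, r₁₃ = 1.41 m, r₁₄ = 1.11 m, r₂₃ = 1.18 m, r₂₄ = 1.84 m, r₃₄ = 1.25 m.
Summing all 6 pair terms gives U = -0.117 J.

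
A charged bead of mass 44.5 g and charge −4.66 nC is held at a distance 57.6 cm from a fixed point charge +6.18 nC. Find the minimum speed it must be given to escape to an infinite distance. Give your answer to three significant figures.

To just escape, total mechanical energy must reach zero at infinity: ½mv²_min + U = 0, so ½mv²_min = −U = |kQq|/r.
|U| = |kQq|/r = (8.99×10⁹ N·m²/C²)(6.18×10⁻⁹)(4.66×10⁻⁹)/(0.576) = 4.49×10⁻⁷ J.
v_min = √(2|U|/m) = √(2·4.49×10⁻⁷/0.0445) = 4.49×10⁻³ m/s.

4.49×10⁻³ m/s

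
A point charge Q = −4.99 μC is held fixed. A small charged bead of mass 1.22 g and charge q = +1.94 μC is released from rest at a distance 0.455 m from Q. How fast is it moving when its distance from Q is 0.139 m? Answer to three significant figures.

26.7 m/s

Only the electrostatic force acts, so mechanical energy is conserved: ½mv² = U₁ − U₂ = kQq(1/r₁ − 1/r₂).
U₁ − U₂ = (8.99×10⁹ N·m²/C²)(-4.99×10⁻⁶ C)(1.94×10⁻⁶ C)(1/0.455 − 1/0.139) = 0.435 J.
v = √(2·0.435/1.22×10⁻³) = 26.7 m/s.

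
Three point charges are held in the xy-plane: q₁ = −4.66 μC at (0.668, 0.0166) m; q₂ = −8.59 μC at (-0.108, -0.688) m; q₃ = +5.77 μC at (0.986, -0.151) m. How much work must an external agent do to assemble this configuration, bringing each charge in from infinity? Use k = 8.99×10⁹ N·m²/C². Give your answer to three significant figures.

The assembly work is the sum of pairwise potential energies, U = Σ_{i<j} kqᵢqⱼ/rᵢⱼ.
Pair separations: r₁₂ = 1.05 m, r₁₃ = 0.359 m, r₂₃ = 1.22 m.
U = (0.343) + (-0.672) + (-0.366) = -0.695 J.

-0.695 J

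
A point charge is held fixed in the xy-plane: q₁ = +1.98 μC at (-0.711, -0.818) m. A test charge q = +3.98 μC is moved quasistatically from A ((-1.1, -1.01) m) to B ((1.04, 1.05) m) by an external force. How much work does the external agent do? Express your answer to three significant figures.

-0.136 J

For quasistatic motion the external work equals the change in potential energy: W_ext = qΔV = q(V_B − V_A).
At A: distance to the source charge is 0.434 m; V_A = kq₁/r = 4.10×10⁴ V.
At B: distance to the source charge is 2.56 m; V_B = kq₁/r = 6950 V.
ΔV = V_B − V_A = -3.41×10⁴ V.
W_ext = qΔV = (3.98×10⁻⁶ C)(-3.41×10⁴ V) = -0.136 J.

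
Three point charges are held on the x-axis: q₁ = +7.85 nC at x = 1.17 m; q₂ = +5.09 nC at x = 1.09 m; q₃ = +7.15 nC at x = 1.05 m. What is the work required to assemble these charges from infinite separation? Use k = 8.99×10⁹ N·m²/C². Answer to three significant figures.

The assembly work is the sum of pairwise potential energies, U = Σ_{i<j} kqᵢqⱼ/rᵢⱼ.
Pair separations: r₁₂ = 0.0800 m, r₁₃ = 0.120 m, r₂₃ = 0.0400 m.
U = (4.49×10⁻⁶) + (4.20×10⁻⁶) + (8.18×10⁻⁶) = 1.69×10⁻⁵ J.

1.69×10⁻⁵ J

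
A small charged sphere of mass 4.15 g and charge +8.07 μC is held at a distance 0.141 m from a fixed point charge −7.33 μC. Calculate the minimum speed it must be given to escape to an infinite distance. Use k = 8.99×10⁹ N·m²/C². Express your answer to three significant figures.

42.6 m/s

To just escape, total mechanical energy must reach zero at infinity: ½mv²_min + U = 0, so ½mv²_min = −U = |kQq|/r.
|U| = |kQq|/r = (8.99×10⁹ N·m²/C²)(7.33×10⁻⁶)(8.07×10⁻⁶)/(0.141) = 3.77 J.
v_min = √(2|U|/m) = √(2·3.77/4.15×10⁻³) = 42.6 m/s.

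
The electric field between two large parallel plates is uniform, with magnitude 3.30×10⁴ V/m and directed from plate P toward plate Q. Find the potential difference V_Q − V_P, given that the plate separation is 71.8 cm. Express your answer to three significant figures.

In a uniform field, potential decreases in the direction of E: ΔV = −E·d for a displacement d parallel to E.
Going from P to Q is a displacement of 71.8 cm along the field, so V_Q − V_P = −Ed = -2.37×10⁴ V.

-2.37×10⁴ V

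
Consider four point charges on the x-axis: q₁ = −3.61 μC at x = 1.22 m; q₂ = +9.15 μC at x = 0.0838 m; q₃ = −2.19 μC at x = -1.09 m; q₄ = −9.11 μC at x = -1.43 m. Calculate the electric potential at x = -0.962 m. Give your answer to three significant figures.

-2.65×10⁵ V

Electric potential is a scalar, so the contributions from each charge add algebraically: V = Σ kqᵢ/rᵢ.
Distances from the field point to each charge: r₁ = 2.18 m, r₂ = 1.05 m, r₃ = 0.128 m, r₄ = 0.468 m.
V = k[(-3.61×10⁻⁶)/(2.18) + (9.15×10⁻⁶)/(1.05) + (-2.19×10⁻⁶)/(0.128) + (-9.11×10⁻⁶)/(0.468)] = -2.65×10⁵ V.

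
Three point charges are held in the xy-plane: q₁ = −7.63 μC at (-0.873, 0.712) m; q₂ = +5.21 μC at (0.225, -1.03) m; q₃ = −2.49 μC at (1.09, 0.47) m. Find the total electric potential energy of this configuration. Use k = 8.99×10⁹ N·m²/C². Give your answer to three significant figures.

-0.155 J

The assembly work is the sum of pairwise potential energies, U = Σ_{i<j} kqᵢqⱼ/rᵢⱼ.
Pair separations: r₁₂ = 2.06 m, r₁₃ = 1.98 m, r₂₃ = 1.73 m.
U = (-0.174) + (0.0864) + (-0.0674) = -0.155 J.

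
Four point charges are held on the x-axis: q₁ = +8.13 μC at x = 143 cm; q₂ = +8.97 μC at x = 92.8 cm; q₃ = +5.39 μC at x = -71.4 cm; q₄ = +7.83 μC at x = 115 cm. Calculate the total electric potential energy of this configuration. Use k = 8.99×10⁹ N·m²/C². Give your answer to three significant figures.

The work to assemble the configuration equals its total potential energy, U = Σ kqᵢqⱼ/rᵢⱼ over all pairs.
Pair separations: r₁₂ = 0.502 m, r₁₃ = 2.14 m, r₁₄ = 0.280 m, r₂₃ = 1.64 m, r₂₄ = 0.222 m, r₃₄ = 1.86 m.
Summing all 6 pair terms gives U = 6.85 J.

6.85 J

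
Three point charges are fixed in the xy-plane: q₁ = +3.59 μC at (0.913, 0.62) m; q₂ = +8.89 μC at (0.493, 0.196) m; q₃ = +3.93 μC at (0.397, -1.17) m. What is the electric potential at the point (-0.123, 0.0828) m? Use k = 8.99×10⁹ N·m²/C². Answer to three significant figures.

1.81×10⁵ V

The total potential is the scalar sum of each charge's contribution, V = Σ kqᵢ/rᵢ.
Distances from the field point to each charge: r₁ = 1.17 m, r₂ = 0.626 m, r₃ = 1.36 m.
V = k[(3.59×10⁻⁶)/(1.17) + (8.89×10⁻⁶)/(0.626) + (3.93×10⁻⁶)/(1.36)] = 1.81×10⁵ V.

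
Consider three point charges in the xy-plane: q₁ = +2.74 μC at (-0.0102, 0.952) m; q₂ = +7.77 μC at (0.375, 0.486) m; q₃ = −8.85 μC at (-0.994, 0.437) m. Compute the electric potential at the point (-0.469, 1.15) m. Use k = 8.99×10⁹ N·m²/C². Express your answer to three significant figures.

2.45×10⁴ V

The total potential is the scalar sum of each charge's contribution, V = Σ kqᵢ/rᵢ.
Distances from the field point to each charge: r₁ = 0.500 m, r₂ = 1.07 m, r₃ = 0.885 m.
V = k[(2.74×10⁻⁶)/(0.500) + (7.77×10⁻⁶)/(1.07) + (-8.85×10⁻⁶)/(0.885)] = 2.45×10⁴ V.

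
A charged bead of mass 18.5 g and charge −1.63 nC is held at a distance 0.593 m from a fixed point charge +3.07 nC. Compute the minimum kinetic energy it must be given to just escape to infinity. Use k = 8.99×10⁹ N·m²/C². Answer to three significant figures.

7.59×10⁻⁸ J

To just escape, total mechanical energy must reach zero at infinity: ½mv²_min + U = 0, so ½mv²_min = −U = |kQq|/r.
|U| = |kQq|/r = (8.99×10⁹ N·m²/C²)(3.07×10⁻⁹)(1.63×10⁻⁹)/(0.593) = 7.59×10⁻⁸ J.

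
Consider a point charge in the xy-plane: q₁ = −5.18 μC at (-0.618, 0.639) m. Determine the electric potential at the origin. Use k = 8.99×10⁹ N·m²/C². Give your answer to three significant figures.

-5.24×10⁴ V

The total potential is the scalar sum of each charge's contribution, V = Σ kqᵢ/rᵢ.
Distances from the field point to each charge: r₁ = 0.889 m.
V = k[(-5.18×10⁻⁶)/(0.889)] = -5.24×10⁴ V.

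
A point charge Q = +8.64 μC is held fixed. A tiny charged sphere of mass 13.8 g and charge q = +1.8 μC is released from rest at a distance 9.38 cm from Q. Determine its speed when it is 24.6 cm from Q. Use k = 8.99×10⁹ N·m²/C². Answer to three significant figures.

11.6 m/s

Only the electrostatic force acts, so mechanical energy is conserved: ½mv² = U₁ − U₂ = kQq(1/r₁ − 1/r₂).
U₁ − U₂ = (8.99×10⁹ N·m²/C²)(8.64×10⁻⁶ C)(1.80×10⁻⁶ C)(1/0.0938 − 1/0.246) = 0.922 J.
v = √(2·0.922/0.0138) = 11.6 m/s.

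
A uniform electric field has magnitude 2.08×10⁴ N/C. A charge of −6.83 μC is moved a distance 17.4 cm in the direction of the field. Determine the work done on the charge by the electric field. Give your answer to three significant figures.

-0.0247 J

The potential change for a displacement 17.4 cm in the direction of the field is ΔV = −Ed = -3620 V.
W_field = −qΔV = -0.0247 J.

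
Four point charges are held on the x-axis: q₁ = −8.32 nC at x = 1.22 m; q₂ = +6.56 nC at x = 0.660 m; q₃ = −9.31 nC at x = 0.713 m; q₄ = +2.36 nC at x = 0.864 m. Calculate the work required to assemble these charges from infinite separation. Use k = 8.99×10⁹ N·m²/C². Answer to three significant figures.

-1.10×10⁻⁵ J

The assembly work is the sum of pairwise potential energies, U = Σ_{i<j} kqᵢqⱼ/rᵢⱼ.
Pair separations: r₁₂ = 0.560 m, r₁₃ = 0.507 m, r₁₄ = 0.356 m, r₂₃ = 0.0530 m, r₂₄ = 0.204 m, r₃₄ = 0.151 m.
Summing all 6 pair terms gives U = -1.10×10⁻⁵ J.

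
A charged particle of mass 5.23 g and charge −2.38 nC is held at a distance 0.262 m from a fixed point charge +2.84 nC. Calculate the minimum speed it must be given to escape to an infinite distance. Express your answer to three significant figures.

9.42×10⁻³ m/s

To just escape, total mechanical energy must reach zero at infinity: ½mv²_min + U = 0, so ½mv²_min = −U = |kQq|/r.
|U| = |kQq|/r = (8.99×10⁹ N·m²/C²)(2.84×10⁻⁹)(2.38×10⁻⁹)/(0.262) = 2.32×10⁻⁷ J.
v_min = √(2|U|/m) = √(2·2.32×10⁻⁷/5.23×10⁻³) = 9.42×10⁻³ m/s.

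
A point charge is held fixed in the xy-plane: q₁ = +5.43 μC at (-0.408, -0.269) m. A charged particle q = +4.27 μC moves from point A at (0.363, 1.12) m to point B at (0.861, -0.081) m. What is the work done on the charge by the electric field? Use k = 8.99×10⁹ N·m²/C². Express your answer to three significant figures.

The work done by the electric force is W_field = −ΔU = −q(V_B − V_A) = q(V_A − V_B).
At A: distance to the source charge is 1.59 m; V_A = kq₁/r = 3.07×10⁴ V.
At B: distance to the source charge is 1.28 m; V_B = kq₁/r = 3.81×10⁴ V.
ΔV = V_B − V_A = 7320 V.
W_field = −qΔV = −(4.27×10⁻⁶ C)(7320 V) = -0.0313 J.

-0.0313 J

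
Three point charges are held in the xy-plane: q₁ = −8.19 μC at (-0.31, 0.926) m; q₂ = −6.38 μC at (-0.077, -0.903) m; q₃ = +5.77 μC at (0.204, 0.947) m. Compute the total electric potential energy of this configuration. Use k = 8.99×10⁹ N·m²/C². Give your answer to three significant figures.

-0.748 J

The work to assemble the configuration equals its total potential energy, U = Σ kqᵢqⱼ/rᵢⱼ over all pairs.
Pair separations: r₁₂ = 1.84 m, r₁₃ = 0.514 m, r₂₃ = 1.87 m.
U = (0.255) + (-0.826) + (-0.177) = -0.748 J.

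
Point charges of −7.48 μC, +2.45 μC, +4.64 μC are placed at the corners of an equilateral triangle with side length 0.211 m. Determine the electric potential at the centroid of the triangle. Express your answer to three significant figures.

-2.88×10⁴ V

Electric potential is a scalar, so the contributions from each charge add algebraically: V = Σ kqᵢ/rᵢ.
The distance from each vertex to the centroid is a/√3 = 0.122 m.
V = k[(-7.48×10⁻⁶)/(0.122) + (2.45×10⁻⁶)/(0.122) + (4.64×10⁻⁶)/(0.122)] = -2.88×10⁴ V.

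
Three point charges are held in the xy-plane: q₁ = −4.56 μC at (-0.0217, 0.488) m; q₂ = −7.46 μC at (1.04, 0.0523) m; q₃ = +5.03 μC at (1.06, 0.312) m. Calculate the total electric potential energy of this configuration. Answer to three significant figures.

The work to assemble the configuration equals its total potential energy, U = Σ kqᵢqⱼ/rᵢⱼ over all pairs.
Pair separations: r₁₂ = 1.15 m, r₁₃ = 1.10 m, r₂₃ = 0.260 m.
U = (0.266) + (-0.188) + (-1.30) = -1.22 J.

-1.22 J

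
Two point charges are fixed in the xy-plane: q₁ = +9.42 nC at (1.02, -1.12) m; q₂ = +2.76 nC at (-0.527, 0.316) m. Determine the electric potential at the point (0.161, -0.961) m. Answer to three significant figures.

114 V

The total potential is the scalar sum of each charge's contribution, V = Σ kqᵢ/rᵢ.
Distances from the field point to each charge: r₁ = 0.874 m, r₂ = 1.45 m.
V = k[(9.42×10⁻⁹)/(0.874) + (2.76×10⁻⁹)/(1.45)] = 114 V.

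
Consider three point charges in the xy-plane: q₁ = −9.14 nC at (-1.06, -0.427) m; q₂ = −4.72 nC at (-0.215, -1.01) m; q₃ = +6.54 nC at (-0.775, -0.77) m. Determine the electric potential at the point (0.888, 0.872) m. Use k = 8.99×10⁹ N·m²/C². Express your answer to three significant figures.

Electric potential is a scalar, so the contributions from each charge add algebraically: V = Σ kqᵢ/rᵢ.
Distances from the field point to each charge: r₁ = 2.34 m, r₂ = 2.18 m, r₃ = 2.34 m.
V = k[(-9.14×10⁻⁹)/(2.34) + (-4.72×10⁻⁹)/(2.18) + (6.54×10⁻⁹)/(2.34)] = -29.4 V.

-29.4 V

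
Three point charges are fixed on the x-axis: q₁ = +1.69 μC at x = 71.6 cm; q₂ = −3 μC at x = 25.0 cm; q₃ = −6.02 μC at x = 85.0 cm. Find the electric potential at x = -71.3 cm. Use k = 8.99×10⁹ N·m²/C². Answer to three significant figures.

-5.20×10⁴ V

Electric potential is a scalar, so the contributions from each charge add algebraically: V = Σ kqᵢ/rᵢ.
Distances from the field point to each charge: r₁ = 1.43 m, r₂ = 0.963 m, r₃ = 1.56 m.
V = k[(1.69×10⁻⁶)/(1.43) + (-3.00×10⁻⁶)/(0.963) + (-6.02×10⁻⁶)/(1.56)] = -5.20×10⁴ V.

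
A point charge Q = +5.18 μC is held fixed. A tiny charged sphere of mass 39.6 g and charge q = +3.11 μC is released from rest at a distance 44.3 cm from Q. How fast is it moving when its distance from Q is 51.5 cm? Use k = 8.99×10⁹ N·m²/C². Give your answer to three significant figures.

Only the electrostatic force acts, so mechanical energy is conserved: ½mv² = U₁ − U₂ = kQq(1/r₁ − 1/r₂).
U₁ − U₂ = (8.99×10⁹ N·m²/C²)(5.18×10⁻⁶ C)(3.11×10⁻⁶ C)(1/0.443 − 1/0.515) = 0.0457 J.
v = √(2·0.0457/0.0396) = 1.52 m/s.

1.52 m/s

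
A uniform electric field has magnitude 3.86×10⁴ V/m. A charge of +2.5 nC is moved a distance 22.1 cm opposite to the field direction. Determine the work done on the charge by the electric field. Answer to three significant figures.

The potential change for a displacement 22.1 cm opposite to the field direction is ΔV = +Ed = 8530 V.
W_field = −qΔV = -2.13×10⁻⁵ J.

-2.13×10⁻⁵ J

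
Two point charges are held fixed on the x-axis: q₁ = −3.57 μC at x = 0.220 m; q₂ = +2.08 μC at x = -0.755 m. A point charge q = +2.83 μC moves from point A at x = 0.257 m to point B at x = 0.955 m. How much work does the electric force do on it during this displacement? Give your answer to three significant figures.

-2.31 J

The work done by the electric force is W_field = −ΔU = −q(V_B − V_A) = q(V_A − V_B).
At A: distances to the source charges are 0.0370 m, 1.01 m; V_A = Σ kqᵢ/rᵢ = -8.49×10⁵ V.
At B: distances to the source charges are 0.735 m, 1.71 m; V_B = Σ kqᵢ/rᵢ = -3.27×10⁴ V.
ΔV = V_B − V_A = 8.16×10⁵ V.
W_field = −qΔV = −(2.83×10⁻⁶ C)(8.16×10⁵ V) = -2.31 J.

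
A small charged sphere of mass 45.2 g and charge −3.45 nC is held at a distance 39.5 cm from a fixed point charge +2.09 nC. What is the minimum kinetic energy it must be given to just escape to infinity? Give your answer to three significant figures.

1.64×10⁻⁷ J

To just escape, total mechanical energy must reach zero at infinity: ½mv²_min + U = 0, so ½mv²_min = −U = |kQq|/r.
|U| = |kQq|/r = (8.99×10⁹ N·m²/C²)(2.09×10⁻⁹)(3.45×10⁻⁹)/(0.395) = 1.64×10⁻⁷ J.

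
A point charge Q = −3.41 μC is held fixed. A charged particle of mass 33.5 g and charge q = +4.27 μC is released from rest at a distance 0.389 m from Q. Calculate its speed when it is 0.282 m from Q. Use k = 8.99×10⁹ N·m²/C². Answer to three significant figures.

2.76 m/s

Only the electrostatic force acts, so mechanical energy is conserved: ½mv² = U₁ − U₂ = kQq(1/r₁ − 1/r₂).
U₁ − U₂ = (8.99×10⁹ N·m²/C²)(-3.41×10⁻⁶ C)(4.27×10⁻⁶ C)(1/0.389 − 1/0.282) = 0.128 J.
v = √(2·0.128/0.0335) = 2.76 m/s.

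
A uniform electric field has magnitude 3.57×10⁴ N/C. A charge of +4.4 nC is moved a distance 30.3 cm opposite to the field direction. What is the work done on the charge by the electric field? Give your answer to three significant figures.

The potential change for a displacement 30.3 cm opposite to the field direction is ΔV = +Ed = 1.08×10⁴ V.
W_field = −qΔV = -4.76×10⁻⁵ J.

-4.76×10⁻⁵ J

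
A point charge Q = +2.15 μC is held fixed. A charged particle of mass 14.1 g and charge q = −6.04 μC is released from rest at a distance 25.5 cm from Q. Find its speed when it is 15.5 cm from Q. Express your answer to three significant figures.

Only the electrostatic force acts, so mechanical energy is conserved: ½mv² = U₁ − U₂ = kQq(1/r₁ − 1/r₂).
U₁ − U₂ = (8.99×10⁹ N·m²/C²)(2.15×10⁻⁶ C)(-6.04×10⁻⁶ C)(1/0.255 − 1/0.155) = 0.295 J.
v = √(2·0.295/0.0141) = 6.47 m/s.

6.47 m/s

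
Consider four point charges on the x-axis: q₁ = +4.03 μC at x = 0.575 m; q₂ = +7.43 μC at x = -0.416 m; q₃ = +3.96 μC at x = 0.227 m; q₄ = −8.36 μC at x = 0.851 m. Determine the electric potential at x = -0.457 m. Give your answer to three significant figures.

Electric potential is a scalar, so the contributions from each charge add algebraically: V = Σ kqᵢ/rᵢ.
Distances from the field point to each charge: r₁ = 1.03 m, r₂ = 0.0410 m, r₃ = 0.684 m, r₄ = 1.31 m.
V = k[(4.03×10⁻⁶)/(1.03) + (7.43×10⁻⁶)/(0.0410) + (3.96×10⁻⁶)/(0.684) + (-8.36×10⁻⁶)/(1.31)] = 1.66×10⁶ V.

1.66×10⁶ V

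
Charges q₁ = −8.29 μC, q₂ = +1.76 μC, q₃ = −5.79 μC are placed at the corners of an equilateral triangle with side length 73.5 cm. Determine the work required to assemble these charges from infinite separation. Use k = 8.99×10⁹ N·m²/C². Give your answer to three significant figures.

0.284 J

The assembly work is the sum of pairwise potential energies, U = Σ_{i<j} kqᵢqⱼ/rᵢⱼ.
All three pair separations equal the side length, 0.735 m.
U = (-0.178) + (0.587) + (-0.125) = 0.284 J.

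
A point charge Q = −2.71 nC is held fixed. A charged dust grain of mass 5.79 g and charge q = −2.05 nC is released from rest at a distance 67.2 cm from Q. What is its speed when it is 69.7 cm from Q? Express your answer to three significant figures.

9.60×10⁻⁴ m/s

Only the electrostatic force acts, so mechanical energy is conserved: ½mv² = U₁ − U₂ = kQq(1/r₁ − 1/r₂).
U₁ − U₂ = (8.99×10⁹ N·m²/C²)(-2.71×10⁻⁹ C)(-2.05×10⁻⁹ C)(1/0.672 − 1/0.697) = 2.67×10⁻⁹ J.
v = √(2·2.67×10⁻⁹/5.79×10⁻³) = 9.60×10⁻⁴ m/s.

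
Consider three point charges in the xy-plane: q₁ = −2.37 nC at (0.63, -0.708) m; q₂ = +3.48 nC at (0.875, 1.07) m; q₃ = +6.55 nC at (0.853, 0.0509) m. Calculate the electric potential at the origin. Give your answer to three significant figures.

69.1 V

The total potential is the scalar sum of each charge's contribution, V = Σ kqᵢ/rᵢ.
Distances from the field point to each charge: r₁ = 0.948 m, r₂ = 1.38 m, r₃ = 0.855 m.
V = k[(-2.37×10⁻⁹)/(0.948) + (3.48×10⁻⁹)/(1.38) + (6.55×10⁻⁹)/(0.855)] = 69.1 V.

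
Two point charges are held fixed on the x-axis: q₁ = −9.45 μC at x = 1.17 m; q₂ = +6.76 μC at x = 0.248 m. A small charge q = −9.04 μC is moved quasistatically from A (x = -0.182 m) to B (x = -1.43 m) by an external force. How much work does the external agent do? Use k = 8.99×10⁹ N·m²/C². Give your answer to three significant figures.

For quasistatic motion the external work equals the change in potential energy: W_ext = qΔV = q(V_B − V_A).
At A: distances to the source charges are 1.35 m, 0.430 m; V_A = Σ kqᵢ/rᵢ = 7.85×10⁴ V.
At B: distances to the source charges are 2.60 m, 1.68 m; V_B = Σ kqᵢ/rᵢ = 3540 V.
ΔV = V_B − V_A = -7.50×10⁴ V.
W_ext = qΔV = (-9.04×10⁻⁶ C)(-7.50×10⁴ V) = 0.678 J.

0.678 J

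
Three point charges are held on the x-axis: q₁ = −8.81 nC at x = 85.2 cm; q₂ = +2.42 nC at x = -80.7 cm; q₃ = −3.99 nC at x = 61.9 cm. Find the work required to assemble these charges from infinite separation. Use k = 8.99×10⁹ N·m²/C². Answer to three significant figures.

The assembly work is the sum of pairwise potential energies, U = Σ_{i<j} kqᵢqⱼ/rᵢⱼ.
Pair separations: r₁₂ = 1.66 m, r₁₃ = 0.233 m, r₂₃ = 1.43 m.
U = (-1.16×10⁻⁷) + (1.36×10⁻⁶) + (-6.09×10⁻⁸) = 1.18×10⁻⁶ J.

1.18×10⁻⁶ J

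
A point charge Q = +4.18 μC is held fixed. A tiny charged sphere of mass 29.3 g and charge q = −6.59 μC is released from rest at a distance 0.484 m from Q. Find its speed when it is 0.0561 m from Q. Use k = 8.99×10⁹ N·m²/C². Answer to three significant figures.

16.3 m/s

Only the electrostatic force acts, so mechanical energy is conserved: ½mv² = U₁ − U₂ = kQq(1/r₁ − 1/r₂).
U₁ − U₂ = (8.99×10⁹ N·m²/C²)(4.18×10⁻⁶ C)(-6.59×10⁻⁶ C)(1/0.484 − 1/0.0561) = 3.90 J.
v = √(2·3.90/0.0293) = 16.3 m/s.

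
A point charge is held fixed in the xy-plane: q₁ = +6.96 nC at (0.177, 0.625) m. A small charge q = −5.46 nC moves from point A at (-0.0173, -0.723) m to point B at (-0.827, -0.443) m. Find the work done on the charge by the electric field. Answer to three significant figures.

The work done by the electric force is W_field = −ΔU = −q(V_B − V_A) = q(V_A − V_B).
At A: distance to the source charge is 1.36 m; V_A = kq₁/r = 45.9 V.
At B: distance to the source charge is 1.47 m; V_B = kq₁/r = 42.7 V.
ΔV = V_B − V_A = -3.26 V.
W_field = −qΔV = −(-5.46×10⁻⁹ C)(-3.26 V) = -1.78×10⁻⁸ J.

-1.78×10⁻⁸ J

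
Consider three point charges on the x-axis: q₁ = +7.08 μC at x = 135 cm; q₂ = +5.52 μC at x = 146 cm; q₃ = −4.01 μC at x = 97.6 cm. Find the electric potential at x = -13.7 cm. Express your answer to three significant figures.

The total potential is the scalar sum of each charge's contribution, V = Σ kqᵢ/rᵢ.
Distances from the field point to each charge: r₁ = 1.49 m, r₂ = 1.60 m, r₃ = 1.11 m.
V = k[(7.08×10⁻⁶)/(1.49) + (5.52×10⁻⁶)/(1.60) + (-4.01×10⁻⁶)/(1.11)] = 4.15×10⁴ V.

4.15×10⁴ V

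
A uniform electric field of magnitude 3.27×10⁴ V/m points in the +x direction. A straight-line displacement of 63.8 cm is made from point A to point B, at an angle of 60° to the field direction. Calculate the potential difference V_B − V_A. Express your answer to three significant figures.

Only the component of displacement along E changes the potential: ΔV = −E·d·cosθ.
ΔV = −(3.27×10⁴ V/m)(0.638 m)cos60° = -1.04×10⁴ V.

-1.04×10⁴ V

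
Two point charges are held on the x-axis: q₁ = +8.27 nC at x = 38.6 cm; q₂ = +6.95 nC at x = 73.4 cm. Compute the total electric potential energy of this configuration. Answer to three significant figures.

1.48×10⁻⁶ J

The assembly work is the sum of pairwise potential energies, U = Σ_{i<j} kqᵢqⱼ/rᵢⱼ.
Pair separations: r₁₂ = 0.348 m.
U = (1.48×10⁻⁶) = 1.48×10⁻⁶ J.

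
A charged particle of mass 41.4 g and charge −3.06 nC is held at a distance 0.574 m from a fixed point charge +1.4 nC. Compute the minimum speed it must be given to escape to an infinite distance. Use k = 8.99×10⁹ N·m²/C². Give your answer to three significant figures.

1.80×10⁻³ m/s

To just escape, total mechanical energy must reach zero at infinity: ½mv²_min + U = 0, so ½mv²_min = −U = |kQq|/r.
|U| = |kQq|/r = (8.99×10⁹ N·m²/C²)(1.40×10⁻⁹)(3.06×10⁻⁹)/(0.574) = 6.71×10⁻⁸ J.
v_min = √(2|U|/m) = √(2·6.71×10⁻⁸/0.0414) = 1.80×10⁻³ m/s.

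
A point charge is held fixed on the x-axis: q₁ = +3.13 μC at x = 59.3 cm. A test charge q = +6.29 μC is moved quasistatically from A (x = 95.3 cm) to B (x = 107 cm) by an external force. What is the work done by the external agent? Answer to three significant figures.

For quasistatic motion the external work equals the change in potential energy: W_ext = qΔV = q(V_B − V_A).
At A: distance to the source charge is 0.360 m; V_A = kq₁/r = 7.82×10⁴ V.
At B: distance to the source charge is 0.477 m; V_B = kq₁/r = 5.90×10⁴ V.
ΔV = V_B − V_A = -1.92×10⁴ V.
W_ext = qΔV = (6.29×10⁻⁶ C)(-1.92×10⁴ V) = -0.121 J.

-0.121 J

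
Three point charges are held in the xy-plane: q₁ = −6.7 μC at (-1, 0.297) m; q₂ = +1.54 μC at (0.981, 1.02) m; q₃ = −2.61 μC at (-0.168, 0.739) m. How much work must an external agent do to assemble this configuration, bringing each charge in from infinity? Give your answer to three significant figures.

0.0923 J

The work to assemble the configuration equals its total potential energy, U = Σ kqᵢqⱼ/rᵢⱼ over all pairs.
Pair separations: r₁₂ = 2.11 m, r₁₃ = 0.942 m, r₂₃ = 1.18 m.
U = (-0.0440) + (0.167) + (-0.0305) = 0.0923 J.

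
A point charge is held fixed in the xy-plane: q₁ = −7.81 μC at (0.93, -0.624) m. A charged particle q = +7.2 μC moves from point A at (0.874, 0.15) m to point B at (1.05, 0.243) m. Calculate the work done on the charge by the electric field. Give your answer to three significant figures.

-0.0739 J

The work done by the electric force is W_field = −ΔU = −q(V_B − V_A) = q(V_A − V_B).
At A: distance to the source charge is 0.776 m; V_A = kq₁/r = -9.05×10⁴ V.
At B: distance to the source charge is 0.875 m; V_B = kq₁/r = -8.02×10⁴ V.
ΔV = V_B − V_A = 1.03×10⁴ V.
W_field = −qΔV = −(7.20×10⁻⁶ C)(1.03×10⁴ V) = -0.0739 J.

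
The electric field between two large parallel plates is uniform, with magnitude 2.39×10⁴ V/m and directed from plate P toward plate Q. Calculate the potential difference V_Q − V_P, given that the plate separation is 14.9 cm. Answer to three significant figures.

In a uniform field, potential decreases in the direction of E: ΔV = −E·d for a displacement d parallel to E.
Going from P to Q is a displacement of 14.9 cm along the field, so V_Q − V_P = −Ed = -3560 V.

-3560 V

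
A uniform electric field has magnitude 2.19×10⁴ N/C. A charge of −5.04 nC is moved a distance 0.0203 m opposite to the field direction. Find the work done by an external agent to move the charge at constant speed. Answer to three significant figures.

The potential change for a displacement 0.0203 m opposite to the field direction is ΔV = +Ed = 445 V.
W_ext = qΔV = -2.24×10⁻⁶ J.

-2.24×10⁻⁶ J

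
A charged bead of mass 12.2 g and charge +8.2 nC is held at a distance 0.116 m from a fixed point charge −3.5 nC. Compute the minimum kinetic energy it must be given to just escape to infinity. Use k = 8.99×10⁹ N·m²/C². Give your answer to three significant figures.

2.22×10⁻⁶ J

To just escape, total mechanical energy must reach zero at infinity: ½mv²_min + U = 0, so ½mv²_min = −U = |kQq|/r.
|U| = |kQq|/r = (8.99×10⁹ N·m²/C²)(3.50×10⁻⁹)(8.20×10⁻⁹)/(0.116) = 2.22×10⁻⁶ J.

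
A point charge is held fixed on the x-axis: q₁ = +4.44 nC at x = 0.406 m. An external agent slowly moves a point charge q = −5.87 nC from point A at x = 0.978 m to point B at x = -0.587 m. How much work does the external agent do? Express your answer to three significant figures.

For quasistatic motion the external work equals the change in potential energy: W_ext = qΔV = q(V_B − V_A).
At A: distance to the source charge is 0.572 m; V_A = kq₁/r = 69.8 V.
At B: distance to the source charge is 0.993 m; V_B = kq₁/r = 40.2 V.
ΔV = V_B − V_A = -29.6 V.
W_ext = qΔV = (-5.87×10⁻⁹ C)(-29.6 V) = 1.74×10⁻⁷ J.

1.74×10⁻⁷ J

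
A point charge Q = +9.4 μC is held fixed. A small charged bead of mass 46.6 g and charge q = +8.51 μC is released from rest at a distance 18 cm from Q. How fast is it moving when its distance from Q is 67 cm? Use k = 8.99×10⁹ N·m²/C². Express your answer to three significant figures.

11.2 m/s

Only the electrostatic force acts, so mechanical energy is conserved: ½mv² = U₁ − U₂ = kQq(1/r₁ − 1/r₂).
U₁ − U₂ = (8.99×10⁹ N·m²/C²)(9.40×10⁻⁶ C)(8.51×10⁻⁶ C)(1/0.180 − 1/0.670) = 2.92 J.
v = √(2·2.92/0.0466) = 11.2 m/s.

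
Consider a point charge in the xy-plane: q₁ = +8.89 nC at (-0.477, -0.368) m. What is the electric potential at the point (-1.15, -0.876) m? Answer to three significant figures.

Electric potential is a scalar, so the contributions from each charge add algebraically: V = Σ kqᵢ/rᵢ.
Distances from the field point to each charge: r₁ = 0.843 m.
V = k[(8.89×10⁻⁹)/(0.843)] = 94.8 V.

94.8 V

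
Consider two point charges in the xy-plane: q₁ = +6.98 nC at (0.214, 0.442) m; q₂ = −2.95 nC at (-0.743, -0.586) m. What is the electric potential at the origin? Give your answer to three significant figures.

99.8 V

The total potential is the scalar sum of each charge's contribution, V = Σ kqᵢ/rᵢ.
Distances from the field point to each charge: r₁ = 0.491 m, r₂ = 0.946 m.
V = k[(6.98×10⁻⁹)/(0.491) + (-2.95×10⁻⁹)/(0.946)] = 99.8 V.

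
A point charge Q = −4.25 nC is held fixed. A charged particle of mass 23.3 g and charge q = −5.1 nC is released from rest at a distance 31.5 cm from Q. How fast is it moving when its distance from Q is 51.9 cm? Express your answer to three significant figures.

4.57×10⁻³ m/s

Only the electrostatic force acts, so mechanical energy is conserved: ½mv² = U₁ − U₂ = kQq(1/r₁ − 1/r₂).
U₁ − U₂ = (8.99×10⁹ N·m²/C²)(-4.25×10⁻⁹ C)(-5.10×10⁻⁹ C)(1/0.315 − 1/0.519) = 2.43×10⁻⁷ J.
v = √(2·2.43×10⁻⁷/0.0233) = 4.57×10⁻³ m/s.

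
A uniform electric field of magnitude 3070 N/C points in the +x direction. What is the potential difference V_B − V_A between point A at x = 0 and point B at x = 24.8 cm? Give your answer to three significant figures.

In a uniform field, potential decreases in the direction of E: V_B − V_A = −E·Δx.
V_B − V_A = −(3070 V/m)(0.248 m) = -761 V.

-761 V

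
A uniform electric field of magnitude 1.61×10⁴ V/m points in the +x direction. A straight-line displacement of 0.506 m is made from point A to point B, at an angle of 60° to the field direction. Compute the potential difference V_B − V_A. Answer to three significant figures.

-4070 V

Only the component of displacement along E changes the potential: ΔV = −E·d·cosθ.
ΔV = −(1.61×10⁴ V/m)(0.506 m)cos60° = -4070 V.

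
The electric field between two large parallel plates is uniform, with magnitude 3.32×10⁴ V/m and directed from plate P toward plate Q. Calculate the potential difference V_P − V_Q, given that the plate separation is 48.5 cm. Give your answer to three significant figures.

1.61×10⁴ V

In a uniform field, potential decreases in the direction of E: ΔV = −E·d for a displacement d parallel to E.
Going from Q to P is a displacement of 48.5 cm opposite to the field, so V_P − V_Q = +Ed = 1.61×10⁴ V.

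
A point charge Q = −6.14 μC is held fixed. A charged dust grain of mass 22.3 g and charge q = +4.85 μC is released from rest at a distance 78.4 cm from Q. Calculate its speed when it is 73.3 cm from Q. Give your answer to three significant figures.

Only the electrostatic force acts, so mechanical energy is conserved: ½mv² = U₁ − U₂ = kQq(1/r₁ − 1/r₂).
U₁ − U₂ = (8.99×10⁹ N·m²/C²)(-6.14×10⁻⁶ C)(4.85×10⁻⁶ C)(1/0.784 − 1/0.733) = 0.0238 J.
v = √(2·0.0238/0.0223) = 1.46 m/s.

1.46 m/s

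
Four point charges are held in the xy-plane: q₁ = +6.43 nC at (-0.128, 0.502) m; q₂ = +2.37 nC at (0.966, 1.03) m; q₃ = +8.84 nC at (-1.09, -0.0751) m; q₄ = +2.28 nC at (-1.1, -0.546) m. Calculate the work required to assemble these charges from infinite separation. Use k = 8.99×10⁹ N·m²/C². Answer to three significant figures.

The assembly work is the sum of pairwise potential energies, U = Σ_{i<j} kqᵢqⱼ/rᵢⱼ.
Pair separations: r₁₂ = 1.21 m, r₁₃ = 1.12 m, r₁₄ = 1.43 m, r₂₃ = 2.33 m, r₂₄ = 2.60 m, r₃₄ = 0.471 m.
Summing all 6 pair terms gives U = 1.14×10⁻⁶ J.

1.14×10⁻⁶ J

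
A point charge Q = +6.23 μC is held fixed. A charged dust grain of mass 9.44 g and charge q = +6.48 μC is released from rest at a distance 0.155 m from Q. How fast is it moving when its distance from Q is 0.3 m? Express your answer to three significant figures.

15.5 m/s

Only the electrostatic force acts, so mechanical energy is conserved: ½mv² = U₁ − U₂ = kQq(1/r₁ − 1/r₂).
U₁ − U₂ = (8.99×10⁹ N·m²/C²)(6.23×10⁻⁶ C)(6.48×10⁻⁶ C)(1/0.155 − 1/0.300) = 1.13 J.
v = √(2·1.13/9.44×10⁻³) = 15.5 m/s.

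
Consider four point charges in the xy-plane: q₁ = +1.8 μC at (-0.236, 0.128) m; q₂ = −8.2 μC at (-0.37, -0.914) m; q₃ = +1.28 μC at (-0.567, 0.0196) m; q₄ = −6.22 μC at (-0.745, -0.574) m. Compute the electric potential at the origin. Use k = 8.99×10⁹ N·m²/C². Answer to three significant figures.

The total potential is the scalar sum of each charge's contribution, V = Σ kqᵢ/rᵢ.
Distances from the field point to each charge: r₁ = 0.268 m, r₂ = 0.986 m, r₃ = 0.567 m, r₄ = 0.940 m.
V = k[(1.80×10⁻⁶)/(0.268) + (-8.20×10⁻⁶)/(0.986) + (1.28×10⁻⁶)/(0.567) + (-6.22×10⁻⁶)/(0.940)] = -5.37×10⁴ V.

-5.37×10⁴ V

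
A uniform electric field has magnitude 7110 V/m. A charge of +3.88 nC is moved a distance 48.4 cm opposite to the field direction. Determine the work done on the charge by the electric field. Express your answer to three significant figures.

-1.34×10⁻⁵ J

The potential change for a displacement 48.4 cm opposite to the field direction is ΔV = +Ed = 3440 V.
W_field = −qΔV = -1.34×10⁻⁵ J.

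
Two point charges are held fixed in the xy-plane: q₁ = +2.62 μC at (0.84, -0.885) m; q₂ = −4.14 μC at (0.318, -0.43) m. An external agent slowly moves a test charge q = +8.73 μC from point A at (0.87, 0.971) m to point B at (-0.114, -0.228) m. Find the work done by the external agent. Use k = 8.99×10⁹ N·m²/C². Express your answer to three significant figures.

For quasistatic motion the external work equals the change in potential energy: W_ext = qΔV = q(V_B − V_A).
At A: distances to the source charges are 1.86 m, 1.51 m; V_A = Σ kqᵢ/rᵢ = -1.20×10⁴ V.
At B: distances to the source charges are 1.16 m, 0.477 m; V_B = Σ kqᵢ/rᵢ = -5.77×10⁴ V.
ΔV = V_B − V_A = -4.57×10⁴ V.
W_ext = qΔV = (8.73×10⁻⁶ C)(-4.57×10⁴ V) = -0.399 J.

-0.399 J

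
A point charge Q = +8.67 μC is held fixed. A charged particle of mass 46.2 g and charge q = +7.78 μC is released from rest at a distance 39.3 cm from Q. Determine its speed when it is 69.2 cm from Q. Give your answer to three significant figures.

Only the electrostatic force acts, so mechanical energy is conserved: ½mv² = U₁ − U₂ = kQq(1/r₁ − 1/r₂).
U₁ − U₂ = (8.99×10⁹ N·m²/C²)(8.67×10⁻⁶ C)(7.78×10⁻⁶ C)(1/0.393 − 1/0.692) = 0.667 J.
v = √(2·0.667/0.0462) = 5.37 m/s.

5.37 m/s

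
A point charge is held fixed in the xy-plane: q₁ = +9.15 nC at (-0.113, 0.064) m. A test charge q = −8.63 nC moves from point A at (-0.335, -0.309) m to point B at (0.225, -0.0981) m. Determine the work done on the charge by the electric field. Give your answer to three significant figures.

2.58×10⁻⁷ J

The work done by the electric force is W_field = −ΔU = −q(V_B − V_A) = q(V_A − V_B).
At A: distance to the source charge is 0.434 m; V_A = kq₁/r = 190 V.
At B: distance to the source charge is 0.375 m; V_B = kq₁/r = 219 V.
ΔV = V_B − V_A = 29.9 V.
W_field = −qΔV = −(-8.63×10⁻⁹ C)(29.9 V) = 2.58×10⁻⁷ J.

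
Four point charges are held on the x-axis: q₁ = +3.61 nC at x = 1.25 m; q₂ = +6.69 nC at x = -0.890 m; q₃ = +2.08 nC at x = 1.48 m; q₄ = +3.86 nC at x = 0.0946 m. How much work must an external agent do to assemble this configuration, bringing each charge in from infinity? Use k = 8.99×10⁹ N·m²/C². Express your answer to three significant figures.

The work to assemble the configuration equals its total potential energy, U = Σ kqᵢqⱼ/rᵢⱼ over all pairs.
Pair separations: r₁₂ = 2.14 m, r₁₃ = 0.230 m, r₁₄ = 1.16 m, r₂₃ = 2.37 m, r₂₄ = 0.985 m, r₃₄ = 1.39 m.
Summing all 6 pair terms gives U = 8.44×10⁻⁷ J.

8.44×10⁻⁷ J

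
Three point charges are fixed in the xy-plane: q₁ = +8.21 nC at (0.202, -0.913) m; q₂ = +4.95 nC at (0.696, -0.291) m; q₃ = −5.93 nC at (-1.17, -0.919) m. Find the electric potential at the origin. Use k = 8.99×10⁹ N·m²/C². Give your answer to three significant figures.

The total potential is the scalar sum of each charge's contribution, V = Σ kqᵢ/rᵢ.
Distances from the field point to each charge: r₁ = 0.935 m, r₂ = 0.754 m, r₃ = 1.49 m.
V = k[(8.21×10⁻⁹)/(0.935) + (4.95×10⁻⁹)/(0.754) + (-5.93×10⁻⁹)/(1.49)] = 102 V.

102 V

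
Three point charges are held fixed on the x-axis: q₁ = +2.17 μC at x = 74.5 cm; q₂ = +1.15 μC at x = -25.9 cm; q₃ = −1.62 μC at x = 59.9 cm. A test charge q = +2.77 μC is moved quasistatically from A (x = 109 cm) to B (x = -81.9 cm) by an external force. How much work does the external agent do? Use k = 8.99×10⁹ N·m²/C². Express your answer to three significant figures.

For quasistatic motion the external work equals the change in potential energy: W_ext = qΔV = q(V_B − V_A).
At A: distances to the source charges are 0.345 m, 1.35 m, 0.491 m; V_A = Σ kqᵢ/rᵢ = 3.45×10⁴ V.
At B: distances to the source charges are 1.56 m, 0.560 m, 1.42 m; V_B = Σ kqᵢ/rᵢ = 2.07×10⁴ V.
ΔV = V_B − V_A = -1.39×10⁴ V.
W_ext = qΔV = (2.77×10⁻⁶ C)(-1.39×10⁴ V) = -0.0385 J.

-0.0385 J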